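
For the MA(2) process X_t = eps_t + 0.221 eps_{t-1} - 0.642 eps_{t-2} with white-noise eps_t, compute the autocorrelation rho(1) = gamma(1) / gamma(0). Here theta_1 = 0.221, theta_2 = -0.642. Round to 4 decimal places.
\rho(1) = 0.0542

For an MA(q) process with theta_0 = 1, the autocovariance is
  gamma(k) = sigma^2 * sum_{i=0..q-k} theta_i * theta_{i+k},
and rho(k) = gamma(k) / gamma(0). Sigma^2 cancels.
  numerator   = (1)*(0.221) + (0.221)*(-0.642) = 0.079118.
  denominator = (1)^2 + (0.221)^2 + (-0.642)^2 = 1.461005.
  rho(1) = 0.079118 / 1.461005 = 0.0542.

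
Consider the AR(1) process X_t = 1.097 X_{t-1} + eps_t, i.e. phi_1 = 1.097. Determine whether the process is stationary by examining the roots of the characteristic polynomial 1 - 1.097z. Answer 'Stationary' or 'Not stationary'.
\text{Not stationary}

The AR(p) characteristic polynomial is P(z) = 1 - 1.097z.
Stationarity requires all roots to lie outside the unit circle, i.e. |z| > 1 for every root.
This is linear in z: 1 + (-1.097) z = 0  =>  z = -1/(-1.097) = 0.911577,  |z| = 0.911577.
Moduli of all roots: 0.9116.
All moduli strictly greater than 1? No.
Verdict: Not stationary.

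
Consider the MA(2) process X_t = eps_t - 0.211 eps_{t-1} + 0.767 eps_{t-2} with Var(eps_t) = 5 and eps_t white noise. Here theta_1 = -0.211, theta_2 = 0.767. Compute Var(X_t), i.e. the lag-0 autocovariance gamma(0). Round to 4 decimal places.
\gamma(0) = 8.1641

For an MA(q) process X_t = eps_t + sum_i theta_i eps_{t-i} with
Var(eps_t) = sigma^2, the variance is
  gamma(0) = sigma^2 * (1 + sum_i theta_i^2).
  sum_i theta_i^2 = (-0.211)^2 + (0.767)^2 = 0.044521 + 0.588289 = 0.63281.
  gamma(0) = 5 * (1 + 0.63281) = 5 * 1.63281 = 8.16405, which rounds to 8.1641.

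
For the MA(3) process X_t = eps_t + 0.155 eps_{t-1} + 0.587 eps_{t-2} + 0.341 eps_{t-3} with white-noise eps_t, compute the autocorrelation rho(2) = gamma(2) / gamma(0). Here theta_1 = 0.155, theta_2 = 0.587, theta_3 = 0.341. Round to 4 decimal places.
\rho(2) = 0.4309

For an MA(q) process with theta_0 = 1, the autocovariance is
  gamma(k) = sigma^2 * sum_{i=0..q-k} theta_i * theta_{i+k},
and rho(k) = gamma(k) / gamma(0). Sigma^2 cancels.
  numerator   = (1)*(0.587) + (0.155)*(0.341) = 0.639855.
  denominator = (1)^2 + (0.155)^2 + (0.587)^2 + (0.341)^2 = 1.484875.
  rho(2) = 0.639855 / 1.484875 = 0.4309.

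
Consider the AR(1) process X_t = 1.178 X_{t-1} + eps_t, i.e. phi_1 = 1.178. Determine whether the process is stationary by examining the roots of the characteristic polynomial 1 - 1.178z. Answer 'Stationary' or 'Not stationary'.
\text{Not stationary}

The AR(p) characteristic polynomial is P(z) = 1 - 1.178z.
Stationarity requires all roots to lie outside the unit circle, i.e. |z| > 1 for every root.
This is linear in z: 1 + (-1.178) z = 0  =>  z = -1/(-1.178) = 0.848896,  |z| = 0.848896.
Moduli of all roots: 0.8489.
All moduli strictly greater than 1? No.
Verdict: Not stationary.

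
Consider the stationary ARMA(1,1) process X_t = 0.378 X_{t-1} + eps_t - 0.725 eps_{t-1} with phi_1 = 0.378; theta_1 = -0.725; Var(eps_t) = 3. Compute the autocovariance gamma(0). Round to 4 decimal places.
\gamma(0) = 3.4214

Multiply the model equation by X_{t-k} and take expectations. With theta_0 = psi_0 = 1 and psi_j the MA(infinity) weights, this gives
  gamma(k) - sum_i phi_i gamma(k-i) = c_k,
  c_k = sigma^2 * sum_{j=k..q} theta_j psi_{j-k}   (c_k = 0 for k > q),
using gamma(-m) = gamma(m).
psi-weights needed (psi_j = theta_j + sum_i phi_i psi_{j-i}):
  psi_1 = theta_1 + phi_1 = -0.725 + (0.378) = -0.347
Right-hand sides:
  c_0 = sigma^2 (1 + theta_1 psi_1) = 3 * (1 + (-0.725)(-0.347)) = 3 * 1.251575 = 3.754725
  c_1 = sigma^2 theta_1 = 3 * (-0.725) = -2.175
  c_2 = 0
Equations for k = 0 and k = 1 (AR order 1):
  gamma(0) = phi_1 gamma(1) + c_0
  gamma(1) = phi_1 gamma(0) + c_1
Substituting the second into the first: gamma(0) (1 - phi_1^2) = c_0 + phi_1 c_1, so
  gamma(0) = (c_0 + phi_1 c_1) / (1 - phi_1^2) = (3.754725 + (0.378)(-2.175)) / (1 - (0.378)^2) = 2.932575 / 0.857116 = 3.421445.
Therefore gamma(0) = 3.4214 (to 4 decimal places).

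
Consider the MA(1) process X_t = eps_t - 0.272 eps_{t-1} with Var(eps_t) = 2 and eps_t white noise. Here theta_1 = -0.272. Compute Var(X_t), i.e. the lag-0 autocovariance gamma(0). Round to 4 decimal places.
\gamma(0) = 2.1480

For an MA(q) process X_t = eps_t + sum_i theta_i eps_{t-i} with
Var(eps_t) = sigma^2, the variance is
  gamma(0) = sigma^2 * (1 + sum_i theta_i^2).
  sum_i theta_i^2 = (-0.272)^2 = 0.073984.
  gamma(0) = 2 * (1 + 0.073984) = 2 * 1.073984 = 2.147968, which rounds to 2.1480.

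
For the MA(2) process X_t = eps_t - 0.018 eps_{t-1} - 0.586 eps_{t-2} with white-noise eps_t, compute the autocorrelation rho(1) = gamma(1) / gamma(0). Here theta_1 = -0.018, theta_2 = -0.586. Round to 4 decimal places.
\rho(1) = -0.0055

For an MA(q) process with theta_0 = 1, the autocovariance is
  gamma(k) = sigma^2 * sum_{i=0..q-k} theta_i * theta_{i+k},
and rho(k) = gamma(k) / gamma(0). Sigma^2 cancels.
  numerator   = (1)*(-0.018) + (-0.018)*(-0.586) = -0.007452.
  denominator = (1)^2 + (-0.018)^2 + (-0.586)^2 = 1.34372.
  rho(1) = -0.007452 / 1.34372 = -0.0055.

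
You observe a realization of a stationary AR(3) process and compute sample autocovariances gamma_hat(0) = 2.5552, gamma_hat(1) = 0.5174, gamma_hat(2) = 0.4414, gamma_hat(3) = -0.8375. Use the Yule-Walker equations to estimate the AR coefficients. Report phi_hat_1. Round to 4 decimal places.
\hat\phi_{1} = 0.2310

The Yule-Walker equations for an AR(p) process read, in matrix form,
  Gamma_p phi = r_p,   with   (Gamma_p)_{ij} = gamma(|i - j|),
                       (r_p)_i = gamma(i),   i,j = 1..p.
Substitute the sample gammas (Toeplitz matrix and right-hand side of size 3):
  Gamma_p = [[2.5552, 0.5174, 0.4414], [0.5174, 2.5552, 0.5174], [0.4414, 0.5174, 2.5552]]
  r_p     = [0.5174, 0.4414, -0.8375]
Written out (R1..R3):
  (R1) 2.5552 phi_1 + 0.5174 phi_2 + 0.4414 phi_3 = 0.5174
  (R2) 0.5174 phi_1 + 2.5552 phi_2 + 0.5174 phi_3 = 0.4414
  (R3) 0.4414 phi_1 + 0.5174 phi_2 + 2.5552 phi_3 = -0.8375
Gaussian elimination:
  R2 <- R2 - (0.5174/2.5552) R1 = R2 - (0.202489) R1:  2.450432 phi_2 + 0.428021 phi_3 = 0.336632
  R3 <- R3 - (0.4414/2.5552) R1 = R3 - (0.172746) R1:  0.428021 phi_2 + 2.47895 phi_3 = -0.926879
  R3 <- R3 - (0.428021/2.450432) R2 = R3 - (0.174672) R2:  2.404187 phi_3 = -0.985679
Back-substitution:
  phi_hat_3 = -0.985679 / 2.404187 = -0.409984
  phi_hat_2 = (0.336632 - (0.428021)(-0.409984)) / 2.450432 = 0.208989
  phi_hat_1 = (0.5174 - (0.5174)(0.208989) - (0.4414)(-0.409984)) / 2.5552 = 0.230994
So phi_hat = [0.2310, 0.2090, -0.4100].
Therefore phi_hat_1 = 0.2310.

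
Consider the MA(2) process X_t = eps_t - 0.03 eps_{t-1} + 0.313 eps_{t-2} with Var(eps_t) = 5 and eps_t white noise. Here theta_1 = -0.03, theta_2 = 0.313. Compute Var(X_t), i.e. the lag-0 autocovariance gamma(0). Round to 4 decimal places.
\gamma(0) = 5.4943

For an MA(q) process X_t = eps_t + sum_i theta_i eps_{t-i} with
Var(eps_t) = sigma^2, the variance is
  gamma(0) = sigma^2 * (1 + sum_i theta_i^2).
  sum_i theta_i^2 = (-0.03)^2 + (0.313)^2 = 0.0009 + 0.097969 = 0.098869.
  gamma(0) = 5 * (1 + 0.098869) = 5 * 1.098869 = 5.494345, which rounds to 5.4943.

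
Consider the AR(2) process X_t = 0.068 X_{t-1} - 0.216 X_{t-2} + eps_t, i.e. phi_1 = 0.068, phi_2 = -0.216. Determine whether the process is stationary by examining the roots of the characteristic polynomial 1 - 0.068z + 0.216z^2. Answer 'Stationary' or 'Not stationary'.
\text{Stationary}

The AR(p) characteristic polynomial is P(z) = 1 - 0.068z + 0.216z^2.
Stationarity requires all roots to lie outside the unit circle, i.e. |z| > 1 for every root.
Set 1 + (-0.068) z + (0.216) z^2 = 0, i.e. a z^2 + b z + c = 0 with a = 0.216, b = -0.068, c = 1.
Discriminant D = b^2 - 4ac = (-0.068)^2 - 4*(0.216)*1 = 0.004624 - (0.864) = -0.859376.
D < 0, so the roots are the complex-conjugate pair z = (-b +/- i sqrt(-D)) / (2a) = 0.1574 +/- 2.1459i.
For a conjugate pair |z|^2 = z * conj(z) = (product of roots) = c/a = 1/(0.216) = 4.62963, so |z| = sqrt(4.62963) = 2.1517 for both roots.
Moduli of all roots: 2.1517, 2.1517.
All moduli strictly greater than 1? Yes.
Verdict: Stationary.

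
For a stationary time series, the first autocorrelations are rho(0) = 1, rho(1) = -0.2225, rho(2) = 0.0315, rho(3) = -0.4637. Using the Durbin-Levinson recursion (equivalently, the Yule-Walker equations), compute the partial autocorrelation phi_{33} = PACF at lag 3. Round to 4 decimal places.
\phi_{33} = -0.4849

The PACF at lag k is phi_{kk}, the last component of the solution
to the Yule-Walker system G_k phi = r_k where
  (G_k)_{ij} = rho(|i - j|), (r_k)_i = rho(i), i,j = 1..k.
Equivalently, Durbin-Levinson gives phi_{kk} iteratively:
  phi_{11} = rho(1)
  phi_{kk} = [rho(k) - sum_{j=1..k-1} phi_{k-1,j} rho(k-j)]
            / [1 - sum_{j=1..k-1} phi_{k-1,j} rho(j)],
  phi_{k,j} = phi_{k-1,j} - phi_{kk} phi_{k-1,k-j},  j = 1..k-1.
Step k = 1:
  phi_11 = rho(1) = -0.2225.
Step k = 2:
  phi_22 = [rho(2) - phi_11 rho(1)] / [1 - phi_11 rho(1)] = [0.0315 - (-0.2225)(-0.2225)] / [1 - (-0.2225)(-0.2225)]
         = -0.01800625 / 0.95049375 = -0.018944.
  Update: phi_21 = phi_11 - phi_22 phi_11 = -0.2225 - (-0.018944)(-0.2225) = -0.226715.
Step k = 3:
  phi_33 = [rho(3) - phi_21 rho(2) - phi_22 rho(1)] / [1 - phi_21 rho(1) - phi_22 rho(2)]
    numerator   = -0.4637 - (-0.226715)(0.0315) - (-0.018944)(-0.2225) = -0.46077354
    denominator = 1 - (-0.226715)(-0.2225) - (-0.018944)(0.0315) = 0.95015264
  phi_33 = -0.46077354 / 0.95015264 = -0.4849.
Therefore phi_{33} = -0.4849.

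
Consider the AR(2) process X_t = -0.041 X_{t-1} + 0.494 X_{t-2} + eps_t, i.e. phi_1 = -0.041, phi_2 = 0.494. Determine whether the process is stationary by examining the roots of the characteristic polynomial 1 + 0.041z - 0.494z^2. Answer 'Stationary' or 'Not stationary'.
\text{Stationary}

The AR(p) characteristic polynomial is P(z) = 1 + 0.041z - 0.494z^2.
Stationarity requires all roots to lie outside the unit circle, i.e. |z| > 1 for every root.
Set 1 + (0.041) z + (-0.494) z^2 = 0, i.e. a z^2 + b z + c = 0 with a = -0.494, b = 0.041, c = 1.
Discriminant D = b^2 - 4ac = (0.041)^2 - 4*(-0.494)*1 = 0.001681 - (-1.976) = 1.977681.
D >= 0, so the roots are real: z = (-b +/- sqrt(D)) / (2a) = (-0.041 +/- 1.4063) / (-0.988).
  z_1 = (-0.041 + 1.4063) / (-0.988) = -1.3819,   |z_1| = 1.3819.
  z_2 = (-0.041 - 1.4063) / (-0.988) = 1.4649,   |z_2| = 1.4649.
Moduli of all roots: 1.3819, 1.4649.
All moduli strictly greater than 1? Yes.
Verdict: Stationary.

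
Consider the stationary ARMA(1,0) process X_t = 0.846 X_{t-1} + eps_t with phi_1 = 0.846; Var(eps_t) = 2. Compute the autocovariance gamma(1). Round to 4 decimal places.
\gamma(1) = 5.9518

Multiply the model equation by X_{t-k} and take expectations. With theta_0 = psi_0 = 1 and psi_j the MA(infinity) weights, this gives
  gamma(k) - sum_i phi_i gamma(k-i) = c_k,
  c_k = sigma^2 * sum_{j=k..q} theta_j psi_{j-k}   (c_k = 0 for k > q),
using gamma(-m) = gamma(m).
Pure AR (q = 0): c_0 = sigma^2 = 2, c_k = 0 for k >= 1.
Equations for k = 0 and k = 1 (AR order 1):
  gamma(0) = phi_1 gamma(1) + c_0
  gamma(1) = phi_1 gamma(0) + c_1
Substituting the second into the first: gamma(0) (1 - phi_1^2) = c_0 + phi_1 c_1, so
  gamma(0) = c_0 / (1 - phi_1^2) = 2 / (1 - (0.846)^2) = 2 / 0.284284 = 7.035218.
  gamma(1) = phi_1 gamma(0) = (0.846)(7.035218) = 5.951795.
Therefore gamma(1) = 5.9518 (to 4 decimal places).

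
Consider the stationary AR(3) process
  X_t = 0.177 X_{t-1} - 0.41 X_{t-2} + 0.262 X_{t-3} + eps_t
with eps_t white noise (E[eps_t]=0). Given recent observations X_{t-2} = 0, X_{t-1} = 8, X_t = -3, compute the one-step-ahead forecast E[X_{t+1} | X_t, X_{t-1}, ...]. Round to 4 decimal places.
E[X_{t+1} \mid \mathcal F_t] = -3.8110

For an AR(p) model X_t = c + sum_i phi_i X_{t-i} + eps_t, the
one-step-ahead conditional mean is
  E[X_{t+1} | X_t, ...] = c + sum_i phi_i X_{t+1-i}.
Substitute known values:
  E[X_{t+1} | ...] = (0.177) * (-3) + (-0.41) * (8) + (0.262) * (0)
                   = -3.8110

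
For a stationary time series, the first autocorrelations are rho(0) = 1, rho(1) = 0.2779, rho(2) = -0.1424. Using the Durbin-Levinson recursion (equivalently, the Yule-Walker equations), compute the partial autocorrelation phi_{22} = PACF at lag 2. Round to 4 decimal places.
\phi_{22} = -0.2380

The PACF at lag k is phi_{kk}, the last component of the solution
to the Yule-Walker system G_k phi = r_k where
  (G_k)_{ij} = rho(|i - j|), (r_k)_i = rho(i), i,j = 1..k.
Equivalently, Durbin-Levinson gives phi_{kk} iteratively:
  phi_{11} = rho(1)
  phi_{kk} = [rho(k) - sum_{j=1..k-1} phi_{k-1,j} rho(k-j)]
            / [1 - sum_{j=1..k-1} phi_{k-1,j} rho(j)],
  phi_{k,j} = phi_{k-1,j} - phi_{kk} phi_{k-1,k-j},  j = 1..k-1.
Step k = 1:
  phi_11 = rho(1) = 0.2779.
Step k = 2:
  phi_22 = [rho(2) - phi_11 rho(1)] / [1 - phi_11 rho(1)] = [-0.1424 - (0.2779)(0.2779)] / [1 - (0.2779)(0.2779)]
         = -0.21962841 / 0.92277159 = -0.238.
Therefore phi_{22} = -0.2380.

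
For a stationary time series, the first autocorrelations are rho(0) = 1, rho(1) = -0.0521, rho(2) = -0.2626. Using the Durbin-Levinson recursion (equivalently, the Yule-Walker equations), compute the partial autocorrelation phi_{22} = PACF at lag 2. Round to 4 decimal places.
\phi_{22} = -0.2660

The PACF at lag k is phi_{kk}, the last component of the solution
to the Yule-Walker system G_k phi = r_k where
  (G_k)_{ij} = rho(|i - j|), (r_k)_i = rho(i), i,j = 1..k.
Equivalently, Durbin-Levinson gives phi_{kk} iteratively:
  phi_{11} = rho(1)
  phi_{kk} = [rho(k) - sum_{j=1..k-1} phi_{k-1,j} rho(k-j)]
            / [1 - sum_{j=1..k-1} phi_{k-1,j} rho(j)],
  phi_{k,j} = phi_{k-1,j} - phi_{kk} phi_{k-1,k-j},  j = 1..k-1.
Step k = 1:
  phi_11 = rho(1) = -0.0521.
Step k = 2:
  phi_22 = [rho(2) - phi_11 rho(1)] / [1 - phi_11 rho(1)] = [-0.2626 - (-0.0521)(-0.0521)] / [1 - (-0.0521)(-0.0521)]
         = -0.26531441 / 0.99728559 = -0.266.
Therefore phi_{22} = -0.2660.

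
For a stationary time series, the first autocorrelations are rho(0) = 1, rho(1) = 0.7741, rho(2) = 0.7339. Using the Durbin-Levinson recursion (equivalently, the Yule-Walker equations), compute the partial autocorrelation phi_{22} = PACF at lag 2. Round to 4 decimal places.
\phi_{22} = 0.3360

The PACF at lag k is phi_{kk}, the last component of the solution
to the Yule-Walker system G_k phi = r_k where
  (G_k)_{ij} = rho(|i - j|), (r_k)_i = rho(i), i,j = 1..k.
Equivalently, Durbin-Levinson gives phi_{kk} iteratively:
  phi_{11} = rho(1)
  phi_{kk} = [rho(k) - sum_{j=1..k-1} phi_{k-1,j} rho(k-j)]
            / [1 - sum_{j=1..k-1} phi_{k-1,j} rho(j)],
  phi_{k,j} = phi_{k-1,j} - phi_{kk} phi_{k-1,k-j},  j = 1..k-1.
Step k = 1:
  phi_11 = rho(1) = 0.7741.
Step k = 2:
  phi_22 = [rho(2) - phi_11 rho(1)] / [1 - phi_11 rho(1)] = [0.7339 - (0.7741)(0.7741)] / [1 - (0.7741)(0.7741)]
         = 0.13466919 / 0.40076919 = 0.336.
Therefore phi_{22} = 0.3360.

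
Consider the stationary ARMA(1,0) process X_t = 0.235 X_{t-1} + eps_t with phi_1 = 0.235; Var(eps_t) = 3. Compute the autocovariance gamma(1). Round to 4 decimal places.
\gamma(1) = 0.7462

Multiply the model equation by X_{t-k} and take expectations. With theta_0 = psi_0 = 1 and psi_j the MA(infinity) weights, this gives
  gamma(k) - sum_i phi_i gamma(k-i) = c_k,
  c_k = sigma^2 * sum_{j=k..q} theta_j psi_{j-k}   (c_k = 0 for k > q),
using gamma(-m) = gamma(m).
Pure AR (q = 0): c_0 = sigma^2 = 3, c_k = 0 for k >= 1.
Equations for k = 0 and k = 1 (AR order 1):
  gamma(0) = phi_1 gamma(1) + c_0
  gamma(1) = phi_1 gamma(0) + c_1
Substituting the second into the first: gamma(0) (1 - phi_1^2) = c_0 + phi_1 c_1, so
  gamma(0) = c_0 / (1 - phi_1^2) = 3 / (1 - (0.235)^2) = 3 / 0.944775 = 3.175359.
  gamma(1) = phi_1 gamma(0) = (0.235)(3.175359) = 0.746209.
Therefore gamma(1) = 0.7462 (to 4 decimal places).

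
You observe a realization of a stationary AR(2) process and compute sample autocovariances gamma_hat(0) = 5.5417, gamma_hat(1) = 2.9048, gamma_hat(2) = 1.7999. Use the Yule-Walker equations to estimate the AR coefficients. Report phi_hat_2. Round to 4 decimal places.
\hat\phi_{2} = 0.0690

The Yule-Walker equations for an AR(p) process read, in matrix form,
  Gamma_p phi = r_p,   with   (Gamma_p)_{ij} = gamma(|i - j|),
                       (r_p)_i = gamma(i),   i,j = 1..p.
Substitute the sample gammas (Toeplitz matrix and right-hand side of size 2):
  Gamma_p = [[5.5417, 2.9048], [2.9048, 5.5417]]
  r_p     = [2.9048, 1.7999]
Written out:
  5.5417 phi_1 + 2.9048 phi_2 = 2.9048
  2.9048 phi_1 + 5.5417 phi_2 = 1.7999
Solve by Cramer's rule:
  det = gamma(0)^2 - gamma(1)^2 = (5.5417)^2 - (2.9048)^2 = 30.71043889 - 8.43786304 = 22.27257585
  phi_hat_1 = [gamma(1) gamma(0) - gamma(1) gamma(2)] / det = [(2.9048)(5.5417) - (2.9048)(1.7999)] / 22.27257585 = 10.86918064 / 22.27257585 = 0.488
  phi_hat_2 = [gamma(0) gamma(2) - gamma(1)^2] / det = [(5.5417)(1.7999) - (2.9048)^2] / 22.27257585 = 1.53664279 / 22.27257585 = 0.069
So phi_hat = [0.4880, 0.0690].
Therefore phi_hat_2 = 0.0690.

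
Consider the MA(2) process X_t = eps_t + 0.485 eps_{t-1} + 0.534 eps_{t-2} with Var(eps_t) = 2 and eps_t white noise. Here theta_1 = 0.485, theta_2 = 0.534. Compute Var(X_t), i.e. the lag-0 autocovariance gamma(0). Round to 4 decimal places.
\gamma(0) = 3.0408

For an MA(q) process X_t = eps_t + sum_i theta_i eps_{t-i} with
Var(eps_t) = sigma^2, the variance is
  gamma(0) = sigma^2 * (1 + sum_i theta_i^2).
  sum_i theta_i^2 = (0.485)^2 + (0.534)^2 = 0.235225 + 0.285156 = 0.520381.
  gamma(0) = 2 * (1 + 0.520381) = 2 * 1.520381 = 3.040762, which rounds to 3.0408.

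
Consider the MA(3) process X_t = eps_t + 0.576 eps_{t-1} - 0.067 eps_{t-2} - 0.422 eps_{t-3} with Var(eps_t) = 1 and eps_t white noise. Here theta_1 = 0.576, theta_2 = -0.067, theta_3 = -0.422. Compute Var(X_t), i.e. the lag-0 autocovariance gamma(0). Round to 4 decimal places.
\gamma(0) = 1.5143

For an MA(q) process X_t = eps_t + sum_i theta_i eps_{t-i} with
Var(eps_t) = sigma^2, the variance is
  gamma(0) = sigma^2 * (1 + sum_i theta_i^2).
  sum_i theta_i^2 = (0.576)^2 + (-0.067)^2 + (-0.422)^2 = 0.331776 + 0.004489 + 0.178084 = 0.514349.
  gamma(0) = 1 * (1 + 0.514349) = 1 * 1.514349 = 1.514349, which rounds to 1.5143.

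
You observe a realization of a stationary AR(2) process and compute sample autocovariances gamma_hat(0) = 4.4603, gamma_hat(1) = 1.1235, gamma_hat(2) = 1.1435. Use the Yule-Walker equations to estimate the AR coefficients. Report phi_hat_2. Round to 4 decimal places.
\hat\phi_{2} = 0.2060

The Yule-Walker equations for an AR(p) process read, in matrix form,
  Gamma_p phi = r_p,   with   (Gamma_p)_{ij} = gamma(|i - j|),
                       (r_p)_i = gamma(i),   i,j = 1..p.
Substitute the sample gammas (Toeplitz matrix and right-hand side of size 2):
  Gamma_p = [[4.4603, 1.1235], [1.1235, 4.4603]]
  r_p     = [1.1235, 1.1435]
Written out:
  4.4603 phi_1 + 1.1235 phi_2 = 1.1235
  1.1235 phi_1 + 4.4603 phi_2 = 1.1435
Solve by Cramer's rule:
  det = gamma(0)^2 - gamma(1)^2 = (4.4603)^2 - (1.1235)^2 = 19.89427609 - 1.26225225 = 18.63202384
  phi_hat_1 = [gamma(1) gamma(0) - gamma(1) gamma(2)] / det = [(1.1235)(4.4603) - (1.1235)(1.1435)] / 18.63202384 = 3.7264248 / 18.63202384 = 0.2
  phi_hat_2 = [gamma(0) gamma(2) - gamma(1)^2] / det = [(4.4603)(1.1435) - (1.1235)^2] / 18.63202384 = 3.8381008 / 18.63202384 = 0.206
So phi_hat = [0.2000, 0.2060].
Therefore phi_hat_2 = 0.2060.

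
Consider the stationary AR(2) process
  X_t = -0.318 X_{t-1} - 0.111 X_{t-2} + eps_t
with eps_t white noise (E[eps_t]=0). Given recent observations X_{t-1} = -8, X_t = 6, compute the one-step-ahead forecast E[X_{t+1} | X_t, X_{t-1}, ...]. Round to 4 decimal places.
E[X_{t+1} \mid \mathcal F_t] = -1.0200

For an AR(p) model X_t = c + sum_i phi_i X_{t-i} + eps_t, the
one-step-ahead conditional mean is
  E[X_{t+1} | X_t, ...] = c + sum_i phi_i X_{t+1-i}.
Substitute known values:
  E[X_{t+1} | ...] = (-0.318) * (6) + (-0.111) * (-8)
                   = -1.0200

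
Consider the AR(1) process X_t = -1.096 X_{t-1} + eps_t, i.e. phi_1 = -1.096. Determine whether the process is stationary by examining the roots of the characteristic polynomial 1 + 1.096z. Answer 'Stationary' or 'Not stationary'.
\text{Not stationary}

The AR(p) characteristic polynomial is P(z) = 1 + 1.096z.
Stationarity requires all roots to lie outside the unit circle, i.e. |z| > 1 for every root.
This is linear in z: 1 + (1.096) z = 0  =>  z = -1/(1.096) = -0.912409,  |z| = 0.912409.
Moduli of all roots: 0.9124.
All moduli strictly greater than 1? No.
Verdict: Not stationary.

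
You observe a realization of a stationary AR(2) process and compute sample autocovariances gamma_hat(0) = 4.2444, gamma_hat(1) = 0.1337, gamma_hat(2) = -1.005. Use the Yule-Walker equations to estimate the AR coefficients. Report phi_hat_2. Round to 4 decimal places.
\hat\phi_{2} = -0.2380

The Yule-Walker equations for an AR(p) process read, in matrix form,
  Gamma_p phi = r_p,   with   (Gamma_p)_{ij} = gamma(|i - j|),
                       (r_p)_i = gamma(i),   i,j = 1..p.
Substitute the sample gammas (Toeplitz matrix and right-hand side of size 2):
  Gamma_p = [[4.2444, 0.1337], [0.1337, 4.2444]]
  r_p     = [0.1337, -1.005]
Written out:
  4.2444 phi_1 + 0.1337 phi_2 = 0.1337
  0.1337 phi_1 + 4.2444 phi_2 = -1.005
Solve by Cramer's rule:
  det = gamma(0)^2 - gamma(1)^2 = (4.2444)^2 - (0.1337)^2 = 18.01493136 - 0.01787569 = 17.99705567
  phi_hat_1 = [gamma(1) gamma(0) - gamma(1) gamma(2)] / det = [(0.1337)(4.2444) - (0.1337)(-1.005)] / 17.99705567 = 0.70184478 / 17.99705567 = 0.039
  phi_hat_2 = [gamma(0) gamma(2) - gamma(1)^2] / det = [(4.2444)(-1.005) - (0.1337)^2] / 17.99705567 = -4.28349769 / 17.99705567 = -0.238
So phi_hat = [0.0390, -0.2380].
Therefore phi_hat_2 = -0.2380.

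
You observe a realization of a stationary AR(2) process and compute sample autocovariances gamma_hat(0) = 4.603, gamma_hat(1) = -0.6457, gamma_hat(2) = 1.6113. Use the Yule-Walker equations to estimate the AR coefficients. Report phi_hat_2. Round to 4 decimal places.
\hat\phi_{2} = 0.3370

The Yule-Walker equations for an AR(p) process read, in matrix form,
  Gamma_p phi = r_p,   with   (Gamma_p)_{ij} = gamma(|i - j|),
                       (r_p)_i = gamma(i),   i,j = 1..p.
Substitute the sample gammas (Toeplitz matrix and right-hand side of size 2):
  Gamma_p = [[4.603, -0.6457], [-0.6457, 4.603]]
  r_p     = [-0.6457, 1.6113]
Written out:
  4.603 phi_1 - 0.6457 phi_2 = -0.6457
  -0.6457 phi_1 + 4.603 phi_2 = 1.6113
Solve by Cramer's rule:
  det = gamma(0)^2 - gamma(1)^2 = (4.603)^2 - (-0.6457)^2 = 21.187609 - 0.41692849 = 20.77068051
  phi_hat_1 = [gamma(1) gamma(0) - gamma(1) gamma(2)] / det = [(-0.6457)(4.603) - (-0.6457)(1.6113)] / 20.77068051 = -1.93174069 / 20.77068051 = -0.093
  phi_hat_2 = [gamma(0) gamma(2) - gamma(1)^2] / det = [(4.603)(1.6113) - (-0.6457)^2] / 20.77068051 = 6.99988541 / 20.77068051 = 0.337
So phi_hat = [-0.0930, 0.3370].
Therefore phi_hat_2 = 0.3370.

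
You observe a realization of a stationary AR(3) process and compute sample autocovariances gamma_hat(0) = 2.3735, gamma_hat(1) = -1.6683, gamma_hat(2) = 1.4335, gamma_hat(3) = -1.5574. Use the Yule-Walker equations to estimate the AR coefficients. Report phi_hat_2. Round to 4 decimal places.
\hat\phi_{2} = 0.0219

The Yule-Walker equations for an AR(p) process read, in matrix form,
  Gamma_p phi = r_p,   with   (Gamma_p)_{ij} = gamma(|i - j|),
                       (r_p)_i = gamma(i),   i,j = 1..p.
Substitute the sample gammas (Toeplitz matrix and right-hand side of size 3):
  Gamma_p = [[2.3735, -1.6683, 1.4335], [-1.6683, 2.3735, -1.6683], [1.4335, -1.6683, 2.3735]]
  r_p     = [-1.6683, 1.4335, -1.5574]
Written out (R1..R3):
  (R1) 2.3735 phi_1 - 1.6683 phi_2 + 1.4335 phi_3 = -1.6683
  (R2) -1.6683 phi_1 + 2.3735 phi_2 - 1.6683 phi_3 = 1.4335
  (R3) 1.4335 phi_1 - 1.6683 phi_2 + 2.3735 phi_3 = -1.5574
Gaussian elimination:
  R2 <- R2 - (-1.6683/2.3735) R1 = R2 - (-0.702886) R1:  1.200875 phi_2 - 0.660713 phi_3 = 0.260875
  R3 <- R3 - (1.4335/2.3735) R1 = R3 - (0.60396) R1:  -0.660713 phi_2 + 1.507723 phi_3 = -0.549813
  R3 <- R3 - (-0.660713/1.200875) R2 = R3 - (-0.550193) R2:  1.144203 phi_3 = -0.406281
Back-substitution:
  phi_hat_3 = -0.406281 / 1.144203 = -0.355078
  phi_hat_2 = (0.260875 - (-0.660713)(-0.355078)) / 1.200875 = 0.021876
  phi_hat_1 = (-1.6683 - (-1.6683)(0.021876) - (1.4335)(-0.355078)) / 2.3735 = -0.473057
So phi_hat = [-0.4731, 0.0219, -0.3551].
Therefore phi_hat_2 = 0.0219.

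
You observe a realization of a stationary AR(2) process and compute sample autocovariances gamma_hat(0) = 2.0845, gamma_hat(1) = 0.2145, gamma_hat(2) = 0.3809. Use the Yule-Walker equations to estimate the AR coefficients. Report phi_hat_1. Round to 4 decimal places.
\hat\phi_{1} = 0.0850

The Yule-Walker equations for an AR(p) process read, in matrix form,
  Gamma_p phi = r_p,   with   (Gamma_p)_{ij} = gamma(|i - j|),
                       (r_p)_i = gamma(i),   i,j = 1..p.
Substitute the sample gammas (Toeplitz matrix and right-hand side of size 2):
  Gamma_p = [[2.0845, 0.2145], [0.2145, 2.0845]]
  r_p     = [0.2145, 0.3809]
Written out:
  2.0845 phi_1 + 0.2145 phi_2 = 0.2145
  0.2145 phi_1 + 2.0845 phi_2 = 0.3809
Solve by Cramer's rule:
  det = gamma(0)^2 - gamma(1)^2 = (2.0845)^2 - (0.2145)^2 = 4.34514025 - 0.04601025 = 4.29913
  phi_hat_1 = [gamma(1) gamma(0) - gamma(1) gamma(2)] / det = [(0.2145)(2.0845) - (0.2145)(0.3809)] / 4.29913 = 0.3654222 / 4.29913 = 0.085
  phi_hat_2 = [gamma(0) gamma(2) - gamma(1)^2] / det = [(2.0845)(0.3809) - (0.2145)^2] / 4.29913 = 0.7479758 / 4.29913 = 0.174
So phi_hat = [0.0850, 0.1740].
Therefore phi_hat_1 = 0.0850.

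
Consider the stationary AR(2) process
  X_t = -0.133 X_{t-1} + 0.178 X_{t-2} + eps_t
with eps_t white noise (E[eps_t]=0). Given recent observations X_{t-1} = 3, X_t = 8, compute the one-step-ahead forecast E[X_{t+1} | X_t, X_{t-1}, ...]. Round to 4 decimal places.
E[X_{t+1} \mid \mathcal F_t] = -0.5300

For an AR(p) model X_t = c + sum_i phi_i X_{t-i} + eps_t, the
one-step-ahead conditional mean is
  E[X_{t+1} | X_t, ...] = c + sum_i phi_i X_{t+1-i}.
Substitute known values:
  E[X_{t+1} | ...] = (-0.133) * (8) + (0.178) * (3)
                   = -0.5300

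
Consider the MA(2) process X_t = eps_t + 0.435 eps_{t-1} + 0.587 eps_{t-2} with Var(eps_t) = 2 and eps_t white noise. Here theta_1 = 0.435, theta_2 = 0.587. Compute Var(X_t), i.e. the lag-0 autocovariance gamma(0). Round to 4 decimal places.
\gamma(0) = 3.0676

For an MA(q) process X_t = eps_t + sum_i theta_i eps_{t-i} with
Var(eps_t) = sigma^2, the variance is
  gamma(0) = sigma^2 * (1 + sum_i theta_i^2).
  sum_i theta_i^2 = (0.435)^2 + (0.587)^2 = 0.189225 + 0.344569 = 0.533794.
  gamma(0) = 2 * (1 + 0.533794) = 2 * 1.533794 = 3.067588, which rounds to 3.0676.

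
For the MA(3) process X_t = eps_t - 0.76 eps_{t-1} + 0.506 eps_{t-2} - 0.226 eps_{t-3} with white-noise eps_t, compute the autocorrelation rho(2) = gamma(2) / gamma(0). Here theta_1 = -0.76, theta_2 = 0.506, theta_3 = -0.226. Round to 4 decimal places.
\rho(2) = 0.3596

For an MA(q) process with theta_0 = 1, the autocovariance is
  gamma(k) = sigma^2 * sum_{i=0..q-k} theta_i * theta_{i+k},
and rho(k) = gamma(k) / gamma(0). Sigma^2 cancels.
  numerator   = (1)*(0.506) + (-0.76)*(-0.226) = 0.67776.
  denominator = (1)^2 + (-0.76)^2 + (0.506)^2 + (-0.226)^2 = 1.884712.
  rho(2) = 0.67776 / 1.884712 = 0.3596.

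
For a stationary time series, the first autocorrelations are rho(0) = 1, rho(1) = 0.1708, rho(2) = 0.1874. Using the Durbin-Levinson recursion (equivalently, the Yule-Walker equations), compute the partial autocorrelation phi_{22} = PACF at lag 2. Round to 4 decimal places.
\phi_{22} = 0.1630

The PACF at lag k is phi_{kk}, the last component of the solution
to the Yule-Walker system G_k phi = r_k where
  (G_k)_{ij} = rho(|i - j|), (r_k)_i = rho(i), i,j = 1..k.
Equivalently, Durbin-Levinson gives phi_{kk} iteratively:
  phi_{11} = rho(1)
  phi_{kk} = [rho(k) - sum_{j=1..k-1} phi_{k-1,j} rho(k-j)]
            / [1 - sum_{j=1..k-1} phi_{k-1,j} rho(j)],
  phi_{k,j} = phi_{k-1,j} - phi_{kk} phi_{k-1,k-j},  j = 1..k-1.
Step k = 1:
  phi_11 = rho(1) = 0.1708.
Step k = 2:
  phi_22 = [rho(2) - phi_11 rho(1)] / [1 - phi_11 rho(1)] = [0.1874 - (0.1708)(0.1708)] / [1 - (0.1708)(0.1708)]
         = 0.15822736 / 0.97082736 = 0.163.
Therefore phi_{22} = 0.1630.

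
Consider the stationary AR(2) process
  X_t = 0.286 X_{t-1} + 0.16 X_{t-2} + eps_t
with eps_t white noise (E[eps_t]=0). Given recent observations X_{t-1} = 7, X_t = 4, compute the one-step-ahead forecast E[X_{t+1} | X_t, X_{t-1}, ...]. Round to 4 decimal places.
E[X_{t+1} \mid \mathcal F_t] = 2.2640

For an AR(p) model X_t = c + sum_i phi_i X_{t-i} + eps_t, the
one-step-ahead conditional mean is
  E[X_{t+1} | X_t, ...] = c + sum_i phi_i X_{t+1-i}.
Substitute known values:
  E[X_{t+1} | ...] = (0.286) * (4) + (0.16) * (7)
                   = 2.2640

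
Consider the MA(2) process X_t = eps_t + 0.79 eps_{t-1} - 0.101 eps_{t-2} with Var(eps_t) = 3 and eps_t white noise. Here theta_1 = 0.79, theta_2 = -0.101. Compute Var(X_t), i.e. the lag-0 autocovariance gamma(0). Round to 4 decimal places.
\gamma(0) = 4.9029

For an MA(q) process X_t = eps_t + sum_i theta_i eps_{t-i} with
Var(eps_t) = sigma^2, the variance is
  gamma(0) = sigma^2 * (1 + sum_i theta_i^2).
  sum_i theta_i^2 = (0.79)^2 + (-0.101)^2 = 0.6241 + 0.010201 = 0.634301.
  gamma(0) = 3 * (1 + 0.634301) = 3 * 1.634301 = 4.902903, which rounds to 4.9029.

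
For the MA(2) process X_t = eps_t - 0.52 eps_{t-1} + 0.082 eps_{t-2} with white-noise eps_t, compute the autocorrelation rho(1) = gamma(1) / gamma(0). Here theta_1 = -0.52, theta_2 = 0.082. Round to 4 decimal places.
\rho(1) = -0.4406

For an MA(q) process with theta_0 = 1, the autocovariance is
  gamma(k) = sigma^2 * sum_{i=0..q-k} theta_i * theta_{i+k},
and rho(k) = gamma(k) / gamma(0). Sigma^2 cancels.
  numerator   = (1)*(-0.52) + (-0.52)*(0.082) = -0.56264.
  denominator = (1)^2 + (-0.52)^2 + (0.082)^2 = 1.277124.
  rho(1) = -0.56264 / 1.277124 = -0.4406.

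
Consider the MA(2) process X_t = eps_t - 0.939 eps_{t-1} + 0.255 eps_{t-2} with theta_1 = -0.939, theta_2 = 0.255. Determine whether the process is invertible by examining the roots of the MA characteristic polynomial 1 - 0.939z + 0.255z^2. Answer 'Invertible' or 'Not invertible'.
\text{Invertible}

The MA(q) characteristic polynomial is P(z) = 1 - 0.939z + 0.255z^2.
Invertibility requires all roots to lie outside the unit circle, i.e. |z| > 1 for every root.
Set 1 + (-0.939) z + (0.255) z^2 = 0, i.e. a z^2 + b z + c = 0 with a = 0.255, b = -0.939, c = 1.
Discriminant D = b^2 - 4ac = (-0.939)^2 - 4*(0.255)*1 = 0.881721 - (1.02) = -0.138279.
D < 0, so the roots are the complex-conjugate pair z = (-b +/- i sqrt(-D)) / (2a) = 1.8412 +/- 0.7291i.
For a conjugate pair |z|^2 = z * conj(z) = (product of roots) = c/a = 1/(0.255) = 3.921569, so |z| = sqrt(3.921569) = 1.9803 for both roots.
Moduli of all roots: 1.9803, 1.9803.
All moduli strictly greater than 1? Yes.
Verdict: Invertible.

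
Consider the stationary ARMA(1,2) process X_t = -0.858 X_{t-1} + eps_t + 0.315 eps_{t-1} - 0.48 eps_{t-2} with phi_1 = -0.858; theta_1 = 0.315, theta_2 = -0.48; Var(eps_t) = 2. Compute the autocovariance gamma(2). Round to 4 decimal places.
\gamma(2) = -0.0402

Multiply the model equation by X_{t-k} and take expectations. With theta_0 = psi_0 = 1 and psi_j the MA(infinity) weights, this gives
  gamma(k) - sum_i phi_i gamma(k-i) = c_k,
  c_k = sigma^2 * sum_{j=k..q} theta_j psi_{j-k}   (c_k = 0 for k > q),
using gamma(-m) = gamma(m).
psi-weights needed (psi_j = theta_j + sum_i phi_i psi_{j-i}):
  psi_1 = theta_1 + phi_1 = 0.315 + (-0.858) = -0.543
  psi_2 = theta_2 + phi_1 psi_1 = -0.48 + (-0.858)(-0.543) = -0.014106
Right-hand sides:
  c_0 = sigma^2 (1 + theta_1 psi_1 + theta_2 psi_2) = 2 * (1 + (0.315)(-0.543) + (-0.48)(-0.014106)) = 2 * 0.835726 = 1.671452
  c_1 = sigma^2 (theta_1 + theta_2 psi_1) = 2 * (0.315 + (-0.48)(-0.543)) = 1.15128
  c_2 = sigma^2 theta_2 = 2 * (-0.48) = -0.96
Equations for k = 0 and k = 1 (AR order 1):
  gamma(0) = phi_1 gamma(1) + c_0
  gamma(1) = phi_1 gamma(0) + c_1
Substituting the second into the first: gamma(0) (1 - phi_1^2) = c_0 + phi_1 c_1, so
  gamma(0) = (c_0 + phi_1 c_1) / (1 - phi_1^2) = (1.671452 + (-0.858)(1.15128)) / (1 - (-0.858)^2) = 0.683654 / 0.263836 = 2.591206.
  gamma(1) = phi_1 gamma(0) + c_1 = (-0.858)(2.591206) + (1.15128) = -1.071975.
For k = 2: gamma(2) = phi_1 gamma(1) + c_2
  = (-0.858)(-1.071975) + (-0.96) = -0.040245.
Therefore gamma(2) = -0.0402 (to 4 decimal places).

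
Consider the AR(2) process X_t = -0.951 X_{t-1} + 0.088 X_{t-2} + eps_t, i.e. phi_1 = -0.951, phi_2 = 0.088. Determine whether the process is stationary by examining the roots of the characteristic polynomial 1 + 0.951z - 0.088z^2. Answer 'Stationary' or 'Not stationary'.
\text{Not stationary}

The AR(p) characteristic polynomial is P(z) = 1 + 0.951z - 0.088z^2.
Stationarity requires all roots to lie outside the unit circle, i.e. |z| > 1 for every root.
Set 1 + (0.951) z + (-0.088) z^2 = 0, i.e. a z^2 + b z + c = 0 with a = -0.088, b = 0.951, c = 1.
Discriminant D = b^2 - 4ac = (0.951)^2 - 4*(-0.088)*1 = 0.904401 - (-0.352) = 1.256401.
D >= 0, so the roots are real: z = (-b +/- sqrt(D)) / (2a) = (-0.951 +/- 1.120893) / (-0.176).
  z_1 = (-0.951 + 1.120893) / (-0.176) = -0.9653,   |z_1| = 0.9653.
  z_2 = (-0.951 - 1.120893) / (-0.176) = 11.7721,   |z_2| = 11.7721.
Moduli of all roots: 0.9653, 11.7721.
All moduli strictly greater than 1? No.
Verdict: Not stationary.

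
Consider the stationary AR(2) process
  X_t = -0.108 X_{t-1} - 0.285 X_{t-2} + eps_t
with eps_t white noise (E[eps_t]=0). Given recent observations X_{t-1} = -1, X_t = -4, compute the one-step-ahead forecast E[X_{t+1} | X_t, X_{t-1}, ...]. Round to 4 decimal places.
E[X_{t+1} \mid \mathcal F_t] = 0.7170

For an AR(p) model X_t = c + sum_i phi_i X_{t-i} + eps_t, the
one-step-ahead conditional mean is
  E[X_{t+1} | X_t, ...] = c + sum_i phi_i X_{t+1-i}.
Substitute known values:
  E[X_{t+1} | ...] = (-0.108) * (-4) + (-0.285) * (-1)
                   = 0.7170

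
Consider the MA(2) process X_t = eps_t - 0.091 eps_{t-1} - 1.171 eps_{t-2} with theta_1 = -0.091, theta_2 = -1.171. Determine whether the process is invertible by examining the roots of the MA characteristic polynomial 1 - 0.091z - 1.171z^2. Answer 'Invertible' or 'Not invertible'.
\text{Not invertible}

The MA(q) characteristic polynomial is P(z) = 1 - 0.091z - 1.171z^2.
Invertibility requires all roots to lie outside the unit circle, i.e. |z| > 1 for every root.
Set 1 + (-0.091) z + (-1.171) z^2 = 0, i.e. a z^2 + b z + c = 0 with a = -1.171, b = -0.091, c = 1.
Discriminant D = b^2 - 4ac = (-0.091)^2 - 4*(-1.171)*1 = 0.008281 - (-4.684) = 4.692281.
D >= 0, so the roots are real: z = (-b +/- sqrt(D)) / (2a) = (0.091 +/- 2.166167) / (-2.342).
  z_1 = (0.091 + 2.166167) / (-2.342) = -0.9638,   |z_1| = 0.9638.
  z_2 = (0.091 - 2.166167) / (-2.342) = 0.8861,   |z_2| = 0.8861.
Moduli of all roots: 0.9638, 0.8861.
All moduli strictly greater than 1? No.
Verdict: Not invertible.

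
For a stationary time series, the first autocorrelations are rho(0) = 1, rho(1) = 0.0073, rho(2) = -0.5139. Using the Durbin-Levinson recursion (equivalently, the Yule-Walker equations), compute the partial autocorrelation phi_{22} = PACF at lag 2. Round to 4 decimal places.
\phi_{22} = -0.5140

The PACF at lag k is phi_{kk}, the last component of the solution
to the Yule-Walker system G_k phi = r_k where
  (G_k)_{ij} = rho(|i - j|), (r_k)_i = rho(i), i,j = 1..k.
Equivalently, Durbin-Levinson gives phi_{kk} iteratively:
  phi_{11} = rho(1)
  phi_{kk} = [rho(k) - sum_{j=1..k-1} phi_{k-1,j} rho(k-j)]
            / [1 - sum_{j=1..k-1} phi_{k-1,j} rho(j)],
  phi_{k,j} = phi_{k-1,j} - phi_{kk} phi_{k-1,k-j},  j = 1..k-1.
Step k = 1:
  phi_11 = rho(1) = 0.0073.
Step k = 2:
  phi_22 = [rho(2) - phi_11 rho(1)] / [1 - phi_11 rho(1)] = [-0.5139 - (0.0073)(0.0073)] / [1 - (0.0073)(0.0073)]
         = -0.51395329 / 0.99994671 = -0.514.
Therefore phi_{22} = -0.5140.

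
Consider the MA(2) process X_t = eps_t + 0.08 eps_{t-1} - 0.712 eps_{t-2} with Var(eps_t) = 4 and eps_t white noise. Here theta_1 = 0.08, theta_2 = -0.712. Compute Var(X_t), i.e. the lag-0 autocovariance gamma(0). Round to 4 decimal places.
\gamma(0) = 6.0534

For an MA(q) process X_t = eps_t + sum_i theta_i eps_{t-i} with
Var(eps_t) = sigma^2, the variance is
  gamma(0) = sigma^2 * (1 + sum_i theta_i^2).
  sum_i theta_i^2 = (0.08)^2 + (-0.712)^2 = 0.0064 + 0.506944 = 0.513344.
  gamma(0) = 4 * (1 + 0.513344) = 4 * 1.513344 = 6.053376, which rounds to 6.0534.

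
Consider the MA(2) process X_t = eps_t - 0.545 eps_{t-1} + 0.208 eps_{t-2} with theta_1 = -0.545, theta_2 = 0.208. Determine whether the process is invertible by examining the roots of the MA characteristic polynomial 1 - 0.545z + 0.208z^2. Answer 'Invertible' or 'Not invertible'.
\text{Invertible}

The MA(q) characteristic polynomial is P(z) = 1 - 0.545z + 0.208z^2.
Invertibility requires all roots to lie outside the unit circle, i.e. |z| > 1 for every root.
Set 1 + (-0.545) z + (0.208) z^2 = 0, i.e. a z^2 + b z + c = 0 with a = 0.208, b = -0.545, c = 1.
Discriminant D = b^2 - 4ac = (-0.545)^2 - 4*(0.208)*1 = 0.297025 - (0.832) = -0.534975.
D < 0, so the roots are the complex-conjugate pair z = (-b +/- i sqrt(-D)) / (2a) = 1.3101 +/- 1.7582i.
For a conjugate pair |z|^2 = z * conj(z) = (product of roots) = c/a = 1/(0.208) = 4.807692, so |z| = sqrt(4.807692) = 2.1926 for both roots.
Moduli of all roots: 2.1926, 2.1926.
All moduli strictly greater than 1? Yes.
Verdict: Invertible.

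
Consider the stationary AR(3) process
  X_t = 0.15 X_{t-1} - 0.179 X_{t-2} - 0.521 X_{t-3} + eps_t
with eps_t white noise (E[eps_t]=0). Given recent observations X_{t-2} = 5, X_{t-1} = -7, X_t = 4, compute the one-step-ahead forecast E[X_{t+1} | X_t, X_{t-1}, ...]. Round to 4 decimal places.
E[X_{t+1} \mid \mathcal F_t] = -0.7520

For an AR(p) model X_t = c + sum_i phi_i X_{t-i} + eps_t, the
one-step-ahead conditional mean is
  E[X_{t+1} | X_t, ...] = c + sum_i phi_i X_{t+1-i}.
Substitute known values:
  E[X_{t+1} | ...] = (0.15) * (4) + (-0.179) * (-7) + (-0.521) * (5)
                   = -0.7520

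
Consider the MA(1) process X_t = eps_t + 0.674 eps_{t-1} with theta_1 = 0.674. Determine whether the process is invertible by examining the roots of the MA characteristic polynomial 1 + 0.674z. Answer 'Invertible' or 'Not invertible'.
\text{Invertible}

The MA(q) characteristic polynomial is P(z) = 1 + 0.674z.
Invertibility requires all roots to lie outside the unit circle, i.e. |z| > 1 for every root.
This is linear in z: 1 + (0.674) z = 0  =>  z = -1/(0.674) = -1.48368,  |z| = 1.48368.
Moduli of all roots: 1.4837.
All moduli strictly greater than 1? Yes.
Verdict: Invertible.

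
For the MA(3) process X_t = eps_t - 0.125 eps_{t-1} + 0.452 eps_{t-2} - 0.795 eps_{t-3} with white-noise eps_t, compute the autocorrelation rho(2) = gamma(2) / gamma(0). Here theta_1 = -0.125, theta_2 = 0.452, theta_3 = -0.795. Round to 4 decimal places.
\rho(2) = 0.2977

For an MA(q) process with theta_0 = 1, the autocovariance is
  gamma(k) = sigma^2 * sum_{i=0..q-k} theta_i * theta_{i+k},
and rho(k) = gamma(k) / gamma(0). Sigma^2 cancels.
  numerator   = (1)*(0.452) + (-0.125)*(-0.795) = 0.551375.
  denominator = (1)^2 + (-0.125)^2 + (0.452)^2 + (-0.795)^2 = 1.851954.
  rho(2) = 0.551375 / 1.851954 = 0.2977.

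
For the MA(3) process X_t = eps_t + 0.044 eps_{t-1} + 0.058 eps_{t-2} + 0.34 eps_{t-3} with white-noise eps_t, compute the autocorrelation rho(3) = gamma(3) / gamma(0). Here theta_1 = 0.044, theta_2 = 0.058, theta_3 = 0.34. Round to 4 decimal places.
\rho(3) = 0.3033

For an MA(q) process with theta_0 = 1, the autocovariance is
  gamma(k) = sigma^2 * sum_{i=0..q-k} theta_i * theta_{i+k},
and rho(k) = gamma(k) / gamma(0). Sigma^2 cancels.
  numerator   = (1)*(0.34) = 0.34.
  denominator = (1)^2 + (0.044)^2 + (0.058)^2 + (0.34)^2 = 1.1209.
  rho(3) = 0.34 / 1.1209 = 0.3033.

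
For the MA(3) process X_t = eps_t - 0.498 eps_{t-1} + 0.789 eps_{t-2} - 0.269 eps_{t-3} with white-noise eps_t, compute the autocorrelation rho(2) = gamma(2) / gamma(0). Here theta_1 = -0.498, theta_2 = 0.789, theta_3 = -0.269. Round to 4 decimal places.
\rho(2) = 0.4750

For an MA(q) process with theta_0 = 1, the autocovariance is
  gamma(k) = sigma^2 * sum_{i=0..q-k} theta_i * theta_{i+k},
and rho(k) = gamma(k) / gamma(0). Sigma^2 cancels.
  numerator   = (1)*(0.789) + (-0.498)*(-0.269) = 0.922962.
  denominator = (1)^2 + (-0.498)^2 + (0.789)^2 + (-0.269)^2 = 1.942886.
  rho(2) = 0.922962 / 1.942886 = 0.4750.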